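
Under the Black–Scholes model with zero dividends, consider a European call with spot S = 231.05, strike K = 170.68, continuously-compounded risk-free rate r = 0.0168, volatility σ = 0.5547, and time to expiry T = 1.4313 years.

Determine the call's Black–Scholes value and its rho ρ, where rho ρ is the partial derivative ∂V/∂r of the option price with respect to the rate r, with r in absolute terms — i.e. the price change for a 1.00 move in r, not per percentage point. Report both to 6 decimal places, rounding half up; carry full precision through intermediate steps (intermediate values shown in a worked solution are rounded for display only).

σ√T = 0.5547·√1.4313 = 0.663626
d₁ = (ln(S/K) + (r+σ²/2)T) / (σ√T) = (ln(231.05/170.68) + (0.0168+0.5547²/2)·1.4313) / 0.663626 = (0.302844 + 0.244246) / 0.663626 = 0.824394
d₂ = d₁ − σ√T = 0.824394 − 0.663626 = 0.160768
e^{−rT} = e^{−0.0168·1.4313} = 0.976241
N(d₁) = 0.795142,  N(d₂) = 0.563862
Call price V = S·N(d₁) − K·e^{−rT}·N(d₂) = 183.717585 − 93.953368 = 89.764216
ρ = K·T·e^{−rT}·N(d₂) = 134.475456

price = 89.764216
ρ = 134.475456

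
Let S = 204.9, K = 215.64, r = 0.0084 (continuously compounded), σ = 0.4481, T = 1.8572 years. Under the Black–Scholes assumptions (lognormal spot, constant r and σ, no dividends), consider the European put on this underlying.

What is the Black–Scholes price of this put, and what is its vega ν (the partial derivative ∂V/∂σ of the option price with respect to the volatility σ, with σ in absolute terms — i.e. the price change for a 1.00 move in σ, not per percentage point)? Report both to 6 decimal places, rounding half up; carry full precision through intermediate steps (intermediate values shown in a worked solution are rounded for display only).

σ√T = 0.4481·√1.8572 = 0.610667
d₁ = (ln(S/K) + (r+σ²/2)T) / (σ√T) = (ln(204.9/215.64) + (0.0084+0.4481²/2)·1.8572) / 0.610667 = (-0.051088 + 0.202057) / 0.610667 = 0.247220
d₂ = d₁ − σ√T = 0.247220 − 0.610667 = -0.363447
e^{−rT} = e^{−0.0084·1.8572} = 0.984521
N(−d₁) = 0.402369,  N(−d₂) = 0.641864
Put price V = K·e^{−rT}·N(−d₂) − S·N(−d₁) = 136.269097 − 82.445393 = 53.823705
φ(d₁) = (1/√(2π))·e^{−d₁²/2} = 0.386935
ν = S·φ(d₁)·√T = 108.046275

price = 53.823705
ν = 108.046275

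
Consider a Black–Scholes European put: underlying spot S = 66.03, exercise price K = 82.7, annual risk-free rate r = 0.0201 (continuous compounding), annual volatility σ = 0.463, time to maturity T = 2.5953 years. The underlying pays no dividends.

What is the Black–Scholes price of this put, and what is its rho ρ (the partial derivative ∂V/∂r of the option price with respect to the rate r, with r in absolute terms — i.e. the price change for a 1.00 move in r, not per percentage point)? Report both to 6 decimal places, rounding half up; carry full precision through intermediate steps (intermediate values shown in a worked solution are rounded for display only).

σ√T = 0.463·√2.5953 = 0.745890
d₁ = (ln(S/K) + (r+σ²/2)T) / (σ√T) = (ln(66.03/82.7) + (0.0201+0.463²/2)·2.5953) / 0.745890 = (-0.225110 + 0.330341) / 0.745890 = 0.141081
d₂ = d₁ − σ√T = 0.141081 − 0.745890 = -0.604809
e^{−rT} = e^{−0.0201·2.5953} = 0.949172
N(−d₁) = 0.443903,  N(−d₂) = 0.727347
Put price V = K·e^{−rT}·N(−d₂) − S·N(−d₁) = 57.094194 − 29.310909 = 27.783285
ρ = −K·T·e^{−rT}·N(−d₂) = -148.176561

price = 27.783285
ρ = -148.176561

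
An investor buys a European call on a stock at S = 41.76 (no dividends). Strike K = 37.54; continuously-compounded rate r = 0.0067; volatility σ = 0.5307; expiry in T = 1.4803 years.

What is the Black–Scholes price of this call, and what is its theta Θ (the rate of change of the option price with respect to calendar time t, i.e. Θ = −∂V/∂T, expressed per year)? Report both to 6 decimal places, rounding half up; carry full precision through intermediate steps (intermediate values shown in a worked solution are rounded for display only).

σ√T = 0.5307·√1.4803 = 0.645690
d₁ = (ln(S/K) + (r+σ²/2)T) / (σ√T) = (ln(41.76/37.54) + (0.0067+0.5307²/2)·1.4803) / 0.645690 = (0.106532 + 0.218376) / 0.645690 = 0.503195
d₂ = d₁ − σ√T = 0.503195 − 0.645690 = -0.142495
e^{−rT} = e^{−0.0067·1.4803} = 0.990131
N(d₁) = 0.692586,  N(d₂) = 0.443344
Call price V = S·N(d₁) − K·e^{−rT}·N(d₂) = 28.922402 − 16.478898 = 12.443504
φ(d₁) = (1/√(2π))·e^{−d₁²/2} = 0.351502
Θ = −S·φ(d₁)·σ/(2√T) − r·K·e^{−rT}·N(d₂) = −3.201342 − 0.110409 = -3.311751

price = 12.443504
Θ = -3.311751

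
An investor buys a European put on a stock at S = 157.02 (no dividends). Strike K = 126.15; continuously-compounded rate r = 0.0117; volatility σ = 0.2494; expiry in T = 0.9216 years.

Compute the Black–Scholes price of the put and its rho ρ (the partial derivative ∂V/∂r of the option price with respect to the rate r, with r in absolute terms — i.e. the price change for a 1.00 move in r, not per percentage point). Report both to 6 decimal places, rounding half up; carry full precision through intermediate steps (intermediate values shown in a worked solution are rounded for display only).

σ√T = 0.2494·√0.9216 = 0.239424
d₁ = (ln(S/K) + (r+σ²/2)T) / (σ√T) = (ln(157.02/126.15) + (0.0117+0.2494²/2)·0.9216) / 0.239424 = (0.218902 + 0.039445) / 0.239424 = 1.079032
d₂ = d₁ − σ√T = 1.079032 − 0.239424 = 0.839608
e^{−rT} = e^{−0.0117·0.9216} = 0.989275
N(−d₁) = 0.140287,  N(−d₂) = 0.200564
Put price V = K·e^{−rT}·N(−d₂) − S·N(−d₁) = 25.029812 − 22.027823 = 3.001990
ρ = −K·T·e^{−rT}·N(−d₂) = -23.067475

price = 3.001990
ρ = -23.067475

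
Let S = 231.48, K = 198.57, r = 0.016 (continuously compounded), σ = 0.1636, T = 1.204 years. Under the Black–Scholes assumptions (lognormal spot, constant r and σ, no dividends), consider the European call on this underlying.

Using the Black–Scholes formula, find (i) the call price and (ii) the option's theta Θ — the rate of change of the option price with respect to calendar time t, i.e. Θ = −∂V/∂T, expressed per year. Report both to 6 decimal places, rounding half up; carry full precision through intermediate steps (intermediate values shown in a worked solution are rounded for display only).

price = 40.105094
Θ = -6.480629

σ√T = 0.1636·√1.204 = 0.179513
d₁ = (ln(S/K) + (r+σ²/2)T) / (σ√T) = (ln(231.48/198.57) + (0.016+0.1636²/2)·1.204) / 0.179513 = (0.153352 + 0.035377) / 0.179513 = 1.051333
d₂ = d₁ − σ√T = 1.051333 − 0.179513 = 0.871820
e^{−rT} = e^{−0.016·1.204} = 0.980920
N(d₁) = 0.853447,  N(d₂) = 0.808347
Call price V = S·N(d₁) − K·e^{−rT}·N(d₂) = 197.555973 − 157.450879 = 40.105094
φ(d₁) = (1/√(2π))·e^{−d₁²/2} = 0.229560
Θ = −S·φ(d₁)·σ/(2√T) − r·K·e^{−rT}·N(d₂) = −3.961415 − 2.519214 = -6.480629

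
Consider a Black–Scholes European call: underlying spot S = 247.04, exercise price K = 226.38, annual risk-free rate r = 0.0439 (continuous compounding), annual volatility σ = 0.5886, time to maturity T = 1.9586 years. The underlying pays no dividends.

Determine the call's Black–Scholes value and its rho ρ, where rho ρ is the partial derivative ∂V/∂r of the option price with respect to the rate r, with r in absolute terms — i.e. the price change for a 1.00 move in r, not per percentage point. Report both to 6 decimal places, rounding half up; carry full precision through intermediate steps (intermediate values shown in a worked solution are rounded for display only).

σ√T = 0.5886·√1.9586 = 0.823746
d₁ = (ln(S/K) + (r+σ²/2)T) / (σ√T) = (ln(247.04/226.38) + (0.0439+0.5886²/2)·1.9586) / 0.823746 = (0.087335 + 0.425261) / 0.823746 = 0.622275
d₂ = d₁ − σ√T = 0.622275 − 0.823746 = -0.201471
e^{−rT} = e^{−0.0439·1.9586} = 0.917610
N(d₁) = 0.733119,  N(d₂) = 0.420165
Call price V = S·N(d₁) − K·e^{−rT}·N(d₂) = 181.109827 − 87.280344 = 93.829483
ρ = K·T·e^{−rT}·N(d₂) = 170.947282

price = 93.829483
ρ = 170.947282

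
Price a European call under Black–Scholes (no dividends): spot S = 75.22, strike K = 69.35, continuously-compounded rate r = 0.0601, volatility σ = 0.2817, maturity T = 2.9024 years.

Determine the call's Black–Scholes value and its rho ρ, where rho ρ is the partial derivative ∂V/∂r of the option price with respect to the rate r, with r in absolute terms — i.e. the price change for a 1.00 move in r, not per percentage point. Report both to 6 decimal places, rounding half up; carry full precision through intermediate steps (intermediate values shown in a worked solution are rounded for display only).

price = 22.850469
ρ = 104.001856

σ√T = 0.2817·√2.9024 = 0.479916
d₁ = (ln(S/K) + (r+σ²/2)T) / (σ√T) = (ln(75.22/69.35) + (0.0601+0.2817²/2)·2.9024) / 0.479916 = (0.081251 + 0.289594) / 0.479916 = 0.772729
d₂ = d₁ − σ√T = 0.772729 − 0.479916 = 0.292812
e^{−rT} = e^{−0.0601·2.9024} = 0.839932
N(d₁) = 0.780159,  N(d₂) = 0.615167
Call price V = S·N(d₁) − K·e^{−rT}·N(d₂) = 58.683523 − 35.833054 = 22.850469
ρ = K·T·e^{−rT}·N(d₂) = 104.001856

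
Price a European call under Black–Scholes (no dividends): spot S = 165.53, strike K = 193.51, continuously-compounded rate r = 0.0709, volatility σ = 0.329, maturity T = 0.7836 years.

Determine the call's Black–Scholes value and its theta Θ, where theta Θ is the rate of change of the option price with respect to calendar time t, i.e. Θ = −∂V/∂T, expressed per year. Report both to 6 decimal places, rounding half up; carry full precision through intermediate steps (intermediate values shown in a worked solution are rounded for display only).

price = 12.600507
Θ = -16.074060

σ√T = 0.329·√0.7836 = 0.291235
d₁ = (ln(S/K) + (r+σ²/2)T) / (σ√T) = (ln(165.53/193.51) + (0.0709+0.329²/2)·0.7836) / 0.291235 = (-0.156177 + 0.097966) / 0.291235 = -0.199875
d₂ = d₁ − σ√T = -0.199875 − 0.291235 = -0.491110
e^{−rT} = e^{−0.0709·0.7836} = 0.945958
N(d₁) = 0.420789,  N(d₂) = 0.311674
Call price V = S·N(d₁) − K·e^{−rT}·N(d₂) = 69.653199 − 57.052692 = 12.600507
φ(d₁) = (1/√(2π))·e^{−d₁²/2} = 0.391052
Θ = −S·φ(d₁)·σ/(2√T) − r·K·e^{−rT}·N(d₂) = −12.029024 − 4.045036 = -16.074060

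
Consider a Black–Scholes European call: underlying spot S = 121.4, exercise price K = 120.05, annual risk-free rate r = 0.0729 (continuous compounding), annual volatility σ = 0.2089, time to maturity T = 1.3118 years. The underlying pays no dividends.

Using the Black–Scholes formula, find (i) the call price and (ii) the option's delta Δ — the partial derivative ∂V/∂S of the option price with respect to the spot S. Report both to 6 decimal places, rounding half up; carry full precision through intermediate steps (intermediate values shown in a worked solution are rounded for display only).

price = 18.193352
Δ = 0.714323

σ√T = 0.2089·√1.3118 = 0.239261
d₁ = (ln(S/K) + (r+σ²/2)T) / (σ√T) = (ln(121.4/120.05) + (0.0729+0.2089²/2)·1.3118) / 0.239261 = (0.011183 + 0.124253) / 0.239261 = 0.566058
d₂ = d₁ − σ√T = 0.566058 − 0.239261 = 0.326797
e^{−rT} = e^{−0.0729·1.3118} = 0.908800
N(d₁) = 0.714323,  N(d₂) = 0.628089
Call price V = S·N(d₁) − K·e^{−rT}·N(d₂) = 86.718795 − 68.525443 = 18.193352
Δ = N(d₁) = 0.714323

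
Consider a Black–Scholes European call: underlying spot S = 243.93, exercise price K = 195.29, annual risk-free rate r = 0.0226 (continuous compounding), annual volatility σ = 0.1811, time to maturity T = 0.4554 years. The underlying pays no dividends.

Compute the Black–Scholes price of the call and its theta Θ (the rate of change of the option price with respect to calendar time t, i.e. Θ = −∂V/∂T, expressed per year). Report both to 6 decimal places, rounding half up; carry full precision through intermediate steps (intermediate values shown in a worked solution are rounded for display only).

price = 50.929548
Θ = -6.119513

σ√T = 0.1811·√0.4554 = 0.122212
d₁ = (ln(S/K) + (r+σ²/2)T) / (σ√T) = (ln(243.93/195.29) + (0.0226+0.1811²/2)·0.4554) / 0.122212 = (0.222396 + 0.017760) / 0.122212 = 1.965069
d₂ = d₁ − σ√T = 1.965069 − 0.122212 = 1.842857
e^{−rT} = e^{−0.0226·0.4554} = 0.989761
N(d₁) = 0.975297,  N(d₂) = 0.967325
Call price V = S·N(d₁) − K·e^{−rT}·N(d₂) = 237.904167 − 186.974619 = 50.929548
φ(d₁) = (1/√(2π))·e^{−d₁²/2} = 0.057862
Θ = −S·φ(d₁)·σ/(2√T) − r·K·e^{−rT}·N(d₂) = −1.893887 − 4.225626 = -6.119513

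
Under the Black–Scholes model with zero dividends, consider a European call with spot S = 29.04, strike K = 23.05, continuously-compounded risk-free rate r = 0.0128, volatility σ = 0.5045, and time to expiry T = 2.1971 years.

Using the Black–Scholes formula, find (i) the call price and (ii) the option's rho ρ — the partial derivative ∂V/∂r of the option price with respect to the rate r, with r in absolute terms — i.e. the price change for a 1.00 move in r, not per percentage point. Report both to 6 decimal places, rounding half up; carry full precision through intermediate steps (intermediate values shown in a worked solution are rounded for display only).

σ√T = 0.5045·√2.1971 = 0.747801
d₁ = (ln(S/K) + (r+σ²/2)T) / (σ√T) = (ln(29.04/23.05) + (0.0128+0.5045²/2)·2.1971) / 0.747801 = (0.231008 + 0.307726) / 0.747801 = 0.720425
d₂ = d₁ − σ√T = 0.720425 − 0.747801 = -0.027376
e^{−rT} = e^{−0.0128·2.1971} = 0.972269
N(d₁) = 0.764368,  N(d₂) = 0.489080
Call price V = S·N(d₁) − K·e^{−rT}·N(d₂) = 22.197255 − 10.960670 = 11.236585
ρ = K·T·e^{−rT}·N(d₂) = 24.081688

price = 11.236585
ρ = 24.081688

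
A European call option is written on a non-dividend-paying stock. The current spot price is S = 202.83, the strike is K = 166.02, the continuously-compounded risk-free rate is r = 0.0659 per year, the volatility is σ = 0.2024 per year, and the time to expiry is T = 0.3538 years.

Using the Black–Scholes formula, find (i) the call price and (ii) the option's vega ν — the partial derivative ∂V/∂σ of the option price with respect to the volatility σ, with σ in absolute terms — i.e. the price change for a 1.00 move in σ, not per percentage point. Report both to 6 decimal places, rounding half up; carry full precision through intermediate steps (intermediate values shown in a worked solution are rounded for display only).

price = 40.905314
ν = 7.659255

σ√T = 0.2024·√0.3538 = 0.120390
d₁ = (ln(S/K) + (r+σ²/2)T) / (σ√T) = (ln(202.83/166.02) + (0.0659+0.2024²/2)·0.3538) / 0.120390 = (0.200260 + 0.030562) / 0.120390 = 1.917291
d₂ = d₁ − σ√T = 1.917291 − 0.120390 = 1.796902
e^{−rT} = e^{−0.0659·0.3538} = 0.976954
N(d₁) = 0.972400,  N(d₂) = 0.963824
Call price V = S·N(d₁) − K·e^{−rT}·N(d₂) = 197.231799 − 156.326485 = 40.905314
φ(d₁) = (1/√(2π))·e^{−d₁²/2} = 0.063486
ν = S·φ(d₁)·√T = 7.659255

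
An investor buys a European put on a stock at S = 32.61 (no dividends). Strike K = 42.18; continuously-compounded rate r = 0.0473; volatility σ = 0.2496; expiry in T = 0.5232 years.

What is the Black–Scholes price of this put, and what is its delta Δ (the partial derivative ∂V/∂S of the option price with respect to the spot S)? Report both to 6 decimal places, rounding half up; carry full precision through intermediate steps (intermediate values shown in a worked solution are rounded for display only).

price = 8.846815
Δ = -0.884534

σ√T = 0.2496·√0.5232 = 0.180542
d₁ = (ln(S/K) + (r+σ²/2)T) / (σ√T) = (ln(32.61/42.18) + (0.0473+0.2496²/2)·0.5232) / 0.180542 = (-0.257327 + 0.041045) / 0.180542 = -1.197959
d₂ = d₁ − σ√T = -1.197959 − 0.180542 = -1.378502
e^{−rT} = e^{−0.0473·0.5232} = 0.975556
N(−d₁) = 0.884534,  N(−d₂) = 0.915976
Put price V = K·e^{−rT}·N(−d₂) − S·N(−d₁) = 37.691456 − 28.844641 = 8.846815
Δ = −N(−d₁) = -0.884534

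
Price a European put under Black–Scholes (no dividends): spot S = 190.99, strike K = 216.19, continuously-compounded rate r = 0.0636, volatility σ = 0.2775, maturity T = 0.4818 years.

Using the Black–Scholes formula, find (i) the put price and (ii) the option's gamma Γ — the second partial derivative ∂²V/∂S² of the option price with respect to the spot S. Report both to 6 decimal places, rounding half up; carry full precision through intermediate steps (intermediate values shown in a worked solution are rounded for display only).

σ√T = 0.2775·√0.4818 = 0.192618
d₁ = (ln(S/K) + (r+σ²/2)T) / (σ√T) = (ln(190.99/216.19) + (0.0636+0.2775²/2)·0.4818) / 0.192618 = (-0.123937 + 0.049193) / 0.192618 = -0.388039
d₂ = d₁ − σ√T = -0.388039 − 0.192618 = -0.580657
e^{−rT} = e^{−0.0636·0.4818} = 0.969822
N(−d₁) = 0.651007,  N(−d₂) = 0.719264
Put price V = K·e^{−rT}·N(−d₂) − S·N(−d₁) = 150.805164 − 124.335745 = 26.469419
φ(d₁) = (1/√(2π))·e^{−d₁²/2} = 0.370010
Γ = φ(d₁) / (S·σ·√T) = 0.010058

price = 26.469419
Γ = 0.010058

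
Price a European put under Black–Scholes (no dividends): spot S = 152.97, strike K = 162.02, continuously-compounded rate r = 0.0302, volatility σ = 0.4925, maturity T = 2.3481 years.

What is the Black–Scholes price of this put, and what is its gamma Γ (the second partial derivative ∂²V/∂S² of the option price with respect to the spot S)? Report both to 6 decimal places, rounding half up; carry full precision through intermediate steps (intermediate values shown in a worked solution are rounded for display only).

σ√T = 0.4925·√2.3481 = 0.754683
d₁ = (ln(S/K) + (r+σ²/2)T) / (σ√T) = (ln(152.97/162.02) + (0.0302+0.4925²/2)·2.3481) / 0.754683 = (-0.057478 + 0.355686) / 0.754683 = 0.395143
d₂ = d₁ − σ√T = 0.395143 − 0.754683 = -0.359540
e^{−rT} = e^{−0.0302·2.3481} = 0.931543
N(−d₁) = 0.346369,  N(−d₂) = 0.640404
Put price V = K·e^{−rT}·N(−d₂) − S·N(−d₁) = 96.655356 − 52.984006 = 43.671350
φ(d₁) = (1/√(2π))·e^{−d₁²/2} = 0.368982
Γ = φ(d₁) / (S·σ·√T) = 0.003196

price = 43.671350
Γ = 0.003196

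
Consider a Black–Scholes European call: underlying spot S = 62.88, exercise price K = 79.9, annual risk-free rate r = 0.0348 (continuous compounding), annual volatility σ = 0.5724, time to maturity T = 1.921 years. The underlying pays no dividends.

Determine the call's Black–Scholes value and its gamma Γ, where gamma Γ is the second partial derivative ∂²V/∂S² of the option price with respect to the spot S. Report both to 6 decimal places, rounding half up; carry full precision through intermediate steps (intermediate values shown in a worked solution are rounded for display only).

price = 15.766356
Γ = 0.007870

σ√T = 0.5724·√1.921 = 0.793347
d₁ = (ln(S/K) + (r+σ²/2)T) / (σ√T) = (ln(62.88/79.9) + (0.0348+0.5724²/2)·1.921) / 0.793347 = (-0.239548 + 0.381551) / 0.793347 = 0.178992
d₂ = d₁ − σ√T = 0.178992 − 0.793347 = -0.614355
e^{−rT} = e^{−0.0348·1.921} = 0.935335
N(d₁) = 0.571028,  N(d₂) = 0.269490
Call price V = S·N(d₁) − K·e^{−rT}·N(d₂) = 35.906247 − 20.139892 = 15.766356
φ(d₁) = (1/√(2π))·e^{−d₁²/2} = 0.392602
Γ = φ(d₁) / (S·σ·√T) = 0.007870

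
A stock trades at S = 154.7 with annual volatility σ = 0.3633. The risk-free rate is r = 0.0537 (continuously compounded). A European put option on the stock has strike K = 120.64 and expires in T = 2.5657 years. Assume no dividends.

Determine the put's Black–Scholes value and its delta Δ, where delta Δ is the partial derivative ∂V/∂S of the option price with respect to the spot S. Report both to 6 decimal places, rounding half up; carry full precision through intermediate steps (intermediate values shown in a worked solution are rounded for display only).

price = 11.001044
Δ = -0.169774

σ√T = 0.3633·√2.5657 = 0.581927
d₁ = (ln(S/K) + (r+σ²/2)T) / (σ√T) = (ln(154.7/120.64) + (0.0537+0.3633²/2)·2.5657) / 0.581927 = (0.248677 + 0.307097) / 0.581927 = 0.955059
d₂ = d₁ − σ√T = 0.955059 − 0.581927 = 0.373132
e^{−rT} = e^{−0.0537·2.5657} = 0.871292
N(−d₁) = 0.169774,  N(−d₂) = 0.354525
Put price V = K·e^{−rT}·N(−d₂) − S·N(−d₁) = 37.265075 − 26.264032 = 11.001044
Δ = −N(−d₁) = -0.169774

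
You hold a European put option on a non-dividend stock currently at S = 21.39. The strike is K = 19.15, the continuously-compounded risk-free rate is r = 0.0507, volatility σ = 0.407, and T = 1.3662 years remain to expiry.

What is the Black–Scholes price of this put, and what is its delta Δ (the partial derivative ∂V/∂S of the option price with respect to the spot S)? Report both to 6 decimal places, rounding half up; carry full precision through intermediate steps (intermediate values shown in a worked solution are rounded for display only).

σ√T = 0.407·√1.3662 = 0.475720
d₁ = (ln(S/K) + (r+σ²/2)T) / (σ√T) = (ln(21.39/19.15) + (0.0507+0.407²/2)·1.3662) / 0.475720 = (0.110621 + 0.182421) / 0.475720 = 0.615997
d₂ = d₁ − σ√T = 0.615997 − 0.475720 = 0.140276
e^{−rT} = e^{−0.0507·1.3662} = 0.933078
N(−d₁) = 0.268948,  N(−d₂) = 0.444221
Put price V = K·e^{−rT}·N(−d₂) − S·N(−d₁) = 7.937535 − 5.752806 = 2.184729
Δ = −N(−d₁) = -0.268948

price = 2.184729
Δ = -0.268948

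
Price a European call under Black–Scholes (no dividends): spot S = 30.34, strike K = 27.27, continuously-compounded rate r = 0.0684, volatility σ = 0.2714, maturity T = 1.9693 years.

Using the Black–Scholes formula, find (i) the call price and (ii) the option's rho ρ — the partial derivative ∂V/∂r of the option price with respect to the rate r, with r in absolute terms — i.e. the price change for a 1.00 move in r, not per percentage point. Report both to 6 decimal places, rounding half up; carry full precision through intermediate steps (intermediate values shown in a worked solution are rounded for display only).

price = 8.125024
ρ = 31.504790

σ√T = 0.2714·√1.9693 = 0.380860
d₁ = (ln(S/K) + (r+σ²/2)T) / (σ√T) = (ln(30.34/27.27) + (0.0684+0.2714²/2)·1.9693) / 0.380860 = (0.106680 + 0.207227) / 0.380860 = 0.824205
d₂ = d₁ − σ√T = 0.824205 − 0.380860 = 0.443345
e^{−rT} = e^{−0.0684·1.9693} = 0.873978
N(d₁) = 0.795089,  N(d₂) = 0.671242
Call price V = S·N(d₁) − K·e^{−rT}·N(d₂) = 24.122988 − 15.997964 = 8.125024
ρ = K·T·e^{−rT}·N(d₂) = 31.504790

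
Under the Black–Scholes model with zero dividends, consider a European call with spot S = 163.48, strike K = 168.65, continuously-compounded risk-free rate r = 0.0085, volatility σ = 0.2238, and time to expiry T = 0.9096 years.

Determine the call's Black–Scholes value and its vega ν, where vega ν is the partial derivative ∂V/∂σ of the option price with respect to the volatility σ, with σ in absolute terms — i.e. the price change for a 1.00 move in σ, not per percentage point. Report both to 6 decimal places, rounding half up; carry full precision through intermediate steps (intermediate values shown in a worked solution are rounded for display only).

σ√T = 0.2238·√0.9096 = 0.213445
d₁ = (ln(S/K) + (r+σ²/2)T) / (σ√T) = (ln(163.48/168.65) + (0.0085+0.2238²/2)·0.9096) / 0.213445 = (-0.031135 + 0.030511) / 0.213445 = -0.002923
d₂ = d₁ − σ√T = -0.002923 − 0.213445 = -0.216368
e^{−rT} = e^{−0.0085·0.9096} = 0.992298
N(d₁) = 0.498834,  N(d₂) = 0.414350
Call price V = S·N(d₁) − K·e^{−rT}·N(d₂) = 81.549337 − 69.341995 = 12.207342
φ(d₁) = (1/√(2π))·e^{−d₁²/2} = 0.398941
ν = S·φ(d₁)·√T = 62.201100

price = 12.207342
ν = 62.201100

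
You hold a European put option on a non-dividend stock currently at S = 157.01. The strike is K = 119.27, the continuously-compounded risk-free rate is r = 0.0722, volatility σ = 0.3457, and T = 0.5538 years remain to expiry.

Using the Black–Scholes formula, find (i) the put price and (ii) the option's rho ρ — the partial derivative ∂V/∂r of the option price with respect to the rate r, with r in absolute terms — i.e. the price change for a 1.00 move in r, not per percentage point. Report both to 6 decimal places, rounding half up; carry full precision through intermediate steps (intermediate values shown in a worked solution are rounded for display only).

σ√T = 0.3457·√0.5538 = 0.257262
d₁ = (ln(S/K) + (r+σ²/2)T) / (σ√T) = (ln(157.01/119.27) + (0.0722+0.3457²/2)·0.5538) / 0.257262 = (0.274920 + 0.073076) / 0.257262 = 1.352690
d₂ = d₁ − σ√T = 1.352690 − 0.257262 = 1.095428
e^{−rT} = e^{−0.0722·0.5538} = 0.960804
N(−d₁) = 0.088077,  N(−d₂) = 0.136665
Put price V = K·e^{−rT}·N(−d₂) − S·N(−d₁) = 15.661100 − 13.829022 = 1.832078
ρ = −K·T·e^{−rT}·N(−d₂) = -8.673117

price = 1.832078
ρ = -8.673117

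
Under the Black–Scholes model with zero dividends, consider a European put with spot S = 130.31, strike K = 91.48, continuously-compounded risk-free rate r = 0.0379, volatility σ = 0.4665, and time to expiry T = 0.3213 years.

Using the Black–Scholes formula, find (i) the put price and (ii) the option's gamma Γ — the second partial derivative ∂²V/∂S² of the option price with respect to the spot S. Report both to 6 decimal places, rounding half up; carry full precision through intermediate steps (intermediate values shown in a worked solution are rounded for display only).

price = 1.083103
Γ = 0.003668

σ√T = 0.4665·√0.3213 = 0.264428
d₁ = (ln(S/K) + (r+σ²/2)T) / (σ√T) = (ln(130.31/91.48) + (0.0379+0.4665²/2)·0.3213) / 0.264428 = (0.353796 + 0.047138) / 0.264428 = 1.516233
d₂ = d₁ − σ√T = 1.516233 − 0.264428 = 1.251806
e^{−rT} = e^{−0.0379·0.3213} = 0.987897
N(−d₁) = 0.064730,  N(−d₂) = 0.105320
Put price V = K·e^{−rT}·N(−d₂) − S·N(−d₁) = 9.518094 − 8.434990 = 1.083103
φ(d₁) = (1/√(2π))·e^{−d₁²/2} = 0.126385
Γ = φ(d₁) / (S·σ·√T) = 0.003668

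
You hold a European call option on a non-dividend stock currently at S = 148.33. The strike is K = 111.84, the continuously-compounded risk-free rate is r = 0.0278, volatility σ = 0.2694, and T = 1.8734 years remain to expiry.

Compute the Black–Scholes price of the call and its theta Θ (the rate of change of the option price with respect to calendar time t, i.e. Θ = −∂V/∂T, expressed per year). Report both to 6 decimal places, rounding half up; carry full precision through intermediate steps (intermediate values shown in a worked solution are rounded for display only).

price = 46.705570
Θ = -5.468215

σ√T = 0.2694·√1.8734 = 0.368734
d₁ = (ln(S/K) + (r+σ²/2)T) / (σ√T) = (ln(148.33/111.84) + (0.0278+0.2694²/2)·1.8734) / 0.368734 = (0.282370 + 0.120063) / 0.368734 = 1.091392
d₂ = d₁ − σ√T = 1.091392 − 0.368734 = 0.722658
e^{−rT} = e^{−0.0278·1.8734} = 0.949252
N(d₁) = 0.862450,  N(d₂) = 0.765055
Call price V = S·N(d₁) − K·e^{−rT}·N(d₂) = 127.927178 − 81.221608 = 46.705570
φ(d₁) = (1/√(2π))·e^{−d₁²/2} = 0.219917
Θ = −S·φ(d₁)·σ/(2√T) − r·K·e^{−rT}·N(d₂) = −3.210254 − 2.257961 = -5.468215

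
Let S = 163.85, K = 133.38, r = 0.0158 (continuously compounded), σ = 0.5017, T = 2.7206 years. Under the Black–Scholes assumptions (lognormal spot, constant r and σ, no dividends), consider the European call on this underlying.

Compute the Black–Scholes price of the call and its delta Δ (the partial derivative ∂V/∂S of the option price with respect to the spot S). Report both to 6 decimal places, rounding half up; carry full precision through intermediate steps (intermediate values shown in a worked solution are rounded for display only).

σ√T = 0.5017·√2.7206 = 0.827516
d₁ = (ln(S/K) + (r+σ²/2)T) / (σ√T) = (ln(163.85/133.38) + (0.0158+0.5017²/2)·2.7206) / 0.827516 = (0.205749 + 0.385377) / 0.827516 = 0.714338
d₂ = d₁ − σ√T = 0.714338 − 0.827516 = -0.113178
e^{−rT} = e^{−0.0158·2.7206} = 0.957925
N(d₁) = 0.762491,  N(d₂) = 0.454945
Call price V = S·N(d₁) − K·e^{−rT}·N(d₂) = 124.934128 − 58.127401 = 66.806727
Δ = N(d₁) = 0.762491

price = 66.806727
Δ = 0.762491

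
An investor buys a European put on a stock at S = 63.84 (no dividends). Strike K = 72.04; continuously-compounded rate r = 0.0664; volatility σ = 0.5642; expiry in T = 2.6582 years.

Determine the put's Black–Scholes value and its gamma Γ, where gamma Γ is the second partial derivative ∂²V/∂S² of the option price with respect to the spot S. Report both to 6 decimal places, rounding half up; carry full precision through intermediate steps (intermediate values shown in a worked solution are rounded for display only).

price = 20.324047
Γ = 0.005933

σ√T = 0.5642·√2.6582 = 0.919871
d₁ = (ln(S/K) + (r+σ²/2)T) / (σ√T) = (ln(63.84/72.04) + (0.0664+0.5642²/2)·2.6582) / 0.919871 = (-0.120842 + 0.599586) / 0.919871 = 0.520447
d₂ = d₁ − σ√T = 0.520447 − 0.919871 = -0.399424
e^{−rT} = e^{−0.0664·2.6582} = 0.838195
N(−d₁) = 0.301376,  N(−d₂) = 0.655210
Put price V = K·e^{−rT}·N(−d₂) − S·N(−d₁) = 39.563890 − 19.239843 = 20.324047
φ(d₁) = (1/√(2π))·e^{−d₁²/2} = 0.348411
Γ = φ(d₁) / (S·σ·√T) = 0.005933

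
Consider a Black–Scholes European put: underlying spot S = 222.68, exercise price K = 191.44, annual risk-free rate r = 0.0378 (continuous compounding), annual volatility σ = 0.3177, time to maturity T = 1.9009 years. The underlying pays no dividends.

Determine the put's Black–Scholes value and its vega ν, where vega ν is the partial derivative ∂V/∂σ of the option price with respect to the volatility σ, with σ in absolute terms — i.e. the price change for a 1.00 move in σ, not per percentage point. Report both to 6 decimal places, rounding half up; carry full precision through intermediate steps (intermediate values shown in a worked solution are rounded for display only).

price = 16.804837
ν = 93.958962

σ√T = 0.3177·√1.9009 = 0.438023
d₁ = (ln(S/K) + (r+σ²/2)T) / (σ√T) = (ln(222.68/191.44) + (0.0378+0.3177²/2)·1.9009) / 0.438023 = (0.151161 + 0.167786) / 0.438023 = 0.728152
d₂ = d₁ − σ√T = 0.728152 − 0.438023 = 0.290129
e^{−rT} = e^{−0.0378·1.9009} = 0.930667
N(−d₁) = 0.233260,  N(−d₂) = 0.385859
Put price V = K·e^{−rT}·N(−d₂) − S·N(−d₁) = 68.747218 − 51.942380 = 16.804837
φ(d₁) = (1/√(2π))·e^{−d₁²/2} = 0.306039
ν = S·φ(d₁)·√T = 93.958962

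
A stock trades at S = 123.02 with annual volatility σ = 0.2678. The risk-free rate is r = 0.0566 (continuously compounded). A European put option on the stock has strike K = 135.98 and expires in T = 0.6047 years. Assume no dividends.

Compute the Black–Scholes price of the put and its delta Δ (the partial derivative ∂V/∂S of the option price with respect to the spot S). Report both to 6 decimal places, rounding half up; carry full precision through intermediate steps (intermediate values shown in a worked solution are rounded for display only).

price = 15.264215
Δ = -0.584139

σ√T = 0.2678·√0.6047 = 0.208248
d₁ = (ln(S/K) + (r+σ²/2)T) / (σ√T) = (ln(123.02/135.98) + (0.0566+0.2678²/2)·0.6047) / 0.208248 = (-0.100161 + 0.055910) / 0.208248 = -0.212493
d₂ = d₁ − σ√T = -0.212493 − 0.208248 = -0.420741
e^{−rT} = e^{−0.0566·0.6047} = 0.966353
N(−d₁) = 0.584139,  N(−d₂) = 0.663028
Put price V = K·e^{−rT}·N(−d₂) − S·N(−d₁) = 87.124980 − 71.860765 = 15.264215
Δ = −N(−d₁) = -0.584139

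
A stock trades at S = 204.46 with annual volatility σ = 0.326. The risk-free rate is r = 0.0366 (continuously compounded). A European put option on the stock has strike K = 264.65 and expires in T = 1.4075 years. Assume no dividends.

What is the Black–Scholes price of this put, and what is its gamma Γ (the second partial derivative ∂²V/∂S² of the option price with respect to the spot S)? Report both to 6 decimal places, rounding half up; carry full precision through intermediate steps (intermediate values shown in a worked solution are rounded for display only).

σ√T = 0.326·√1.4075 = 0.386760
d₁ = (ln(S/K) + (r+σ²/2)T) / (σ√T) = (ln(204.46/264.65) + (0.0366+0.326²/2)·1.4075) / 0.386760 = (-0.258036 + 0.126306) / 0.386760 = -0.340598
d₂ = d₁ − σ√T = -0.340598 − 0.386760 = -0.727358
e^{−rT} = e^{−0.0366·1.4075} = 0.949790
N(−d₁) = 0.633297,  N(−d₂) = 0.766497
Put price V = K·e^{−rT}·N(−d₂) − S·N(−d₁) = 192.668037 − 129.483850 = 63.184187
φ(d₁) = (1/√(2π))·e^{−d₁²/2} = 0.376461
Γ = φ(d₁) / (S·σ·√T) = 0.004761

price = 63.184187
Γ = 0.004761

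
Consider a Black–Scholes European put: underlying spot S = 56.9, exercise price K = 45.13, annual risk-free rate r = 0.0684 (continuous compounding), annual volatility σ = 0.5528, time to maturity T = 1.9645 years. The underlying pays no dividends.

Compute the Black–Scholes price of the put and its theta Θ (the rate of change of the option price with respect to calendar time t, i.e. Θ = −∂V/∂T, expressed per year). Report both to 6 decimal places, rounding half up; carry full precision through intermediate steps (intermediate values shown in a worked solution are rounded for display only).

σ√T = 0.5528·√1.9645 = 0.774808
d₁ = (ln(S/K) + (r+σ²/2)T) / (σ√T) = (ln(56.9/45.13) + (0.0684+0.5528²/2)·1.9645) / 0.774808 = (0.231748 + 0.434535) / 0.774808 = 0.859934
d₂ = d₁ − σ√T = 0.859934 − 0.774808 = 0.085126
e^{−rT} = e^{−0.0684·1.9645} = 0.874265
N(−d₁) = 0.194913,  N(−d₂) = 0.466081
Put price V = K·e^{−rT}·N(−d₂) − S·N(−d₁) = 18.389480 − 11.090535 = 7.298945
φ(d₁) = (1/√(2π))·e^{−d₁²/2} = 0.275634
Θ = −S·φ(d₁)·σ/(2√T) + r·K·e^{−rT}·N(−d₂) = −3.092836 + 1.257840 = -1.834996

price = 7.298945
Θ = -1.834996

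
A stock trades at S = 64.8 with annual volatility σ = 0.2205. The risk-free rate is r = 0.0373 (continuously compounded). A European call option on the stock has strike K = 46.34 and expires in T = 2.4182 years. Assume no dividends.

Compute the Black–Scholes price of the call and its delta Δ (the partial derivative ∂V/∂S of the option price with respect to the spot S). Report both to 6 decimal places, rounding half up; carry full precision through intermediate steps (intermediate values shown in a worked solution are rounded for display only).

price = 23.373595
Δ = 0.921079

σ√T = 0.2205·√2.4182 = 0.342890
d₁ = (ln(S/K) + (r+σ²/2)T) / (σ√T) = (ln(64.8/46.34) + (0.0373+0.2205²/2)·2.4182) / 0.342890 = (0.335300 + 0.148986) / 0.342890 = 1.412365
d₂ = d₁ − σ√T = 1.412365 − 0.342890 = 1.069475
e^{−rT} = e^{−0.0373·2.4182} = 0.913749
N(d₁) = 0.921079,  N(d₂) = 0.857572
Call price V = S·N(d₁) − K·e^{−rT}·N(d₂) = 59.685902 − 36.312307 = 23.373595
Δ = N(d₁) = 0.921079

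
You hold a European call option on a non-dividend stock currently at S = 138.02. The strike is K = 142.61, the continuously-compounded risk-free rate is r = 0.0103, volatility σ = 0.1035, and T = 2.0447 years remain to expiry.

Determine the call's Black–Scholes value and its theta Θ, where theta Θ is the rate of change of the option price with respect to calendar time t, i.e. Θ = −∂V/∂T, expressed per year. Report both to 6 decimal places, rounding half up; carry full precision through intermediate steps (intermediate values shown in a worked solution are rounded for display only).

price = 7.405687
Θ = -2.624534

σ√T = 0.1035·√2.0447 = 0.147998
d₁ = (ln(S/K) + (r+σ²/2)T) / (σ√T) = (ln(138.02/142.61) + (0.0103+0.1035²/2)·2.0447) / 0.147998 = (-0.032715 + 0.032012) / 0.147998 = -0.004750
d₂ = d₁ − σ√T = -0.004750 − 0.147998 = -0.152748
e^{−rT} = e^{−0.0103·2.0447} = 0.979160
N(d₁) = 0.498105,  N(d₂) = 0.439299
Call price V = S·N(d₁) − K·e^{−rT}·N(d₂) = 68.748471 − 61.342783 = 7.405687
φ(d₁) = (1/√(2π))·e^{−d₁²/2} = 0.398938
Θ = −S·φ(d₁)·σ/(2√T) − r·K·e^{−rT}·N(d₂) = −1.992704 − 0.631831 = -2.624534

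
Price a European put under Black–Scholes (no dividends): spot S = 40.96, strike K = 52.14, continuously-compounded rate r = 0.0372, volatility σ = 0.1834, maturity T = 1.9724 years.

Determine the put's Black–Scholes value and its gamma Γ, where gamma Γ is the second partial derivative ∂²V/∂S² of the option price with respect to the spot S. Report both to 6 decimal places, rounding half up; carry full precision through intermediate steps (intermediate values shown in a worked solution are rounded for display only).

σ√T = 0.1834·√1.9724 = 0.257571
d₁ = (ln(S/K) + (r+σ²/2)T) / (σ√T) = (ln(40.96/52.14) + (0.0372+0.1834²/2)·1.9724) / 0.257571 = (-0.241336 + 0.106545) / 0.257571 = -0.523319
d₂ = d₁ − σ√T = -0.523319 − 0.257571 = -0.780890
e^{−rT} = e^{−0.0372·1.9724} = 0.929254
N(−d₁) = 0.699624,  N(−d₂) = 0.782566
Put price V = K·e^{−rT}·N(−d₂) − S·N(−d₁) = 37.916357 − 28.656593 = 9.259764
φ(d₁) = (1/√(2π))·e^{−d₁²/2} = 0.347890
Γ = φ(d₁) / (S·σ·√T) = 0.032975

price = 9.259764
Γ = 0.032975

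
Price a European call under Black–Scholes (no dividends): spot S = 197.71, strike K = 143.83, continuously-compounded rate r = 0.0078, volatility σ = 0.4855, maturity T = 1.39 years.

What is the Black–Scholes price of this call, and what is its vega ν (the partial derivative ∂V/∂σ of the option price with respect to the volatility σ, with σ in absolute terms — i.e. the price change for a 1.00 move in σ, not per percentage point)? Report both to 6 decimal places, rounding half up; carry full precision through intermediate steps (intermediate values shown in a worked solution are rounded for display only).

σ√T = 0.4855·√1.39 = 0.572396
d₁ = (ln(S/K) + (r+σ²/2)T) / (σ√T) = (ln(197.71/143.83) + (0.0078+0.4855²/2)·1.39) / 0.572396 = (0.318169 + 0.174661) / 0.572396 = 0.860995
d₂ = d₁ − σ√T = 0.860995 − 0.572396 = 0.288598
e^{−rT} = e^{−0.0078·1.39} = 0.989217
N(d₁) = 0.805379,  N(d₂) = 0.613556
Call price V = S·N(d₁) − K·e^{−rT}·N(d₂) = 159.231577 − 87.296099 = 71.935477
φ(d₁) = (1/√(2π))·e^{−d₁²/2} = 0.275382
ν = S·φ(d₁)·√T = 64.190732

price = 71.935477
ν = 64.190732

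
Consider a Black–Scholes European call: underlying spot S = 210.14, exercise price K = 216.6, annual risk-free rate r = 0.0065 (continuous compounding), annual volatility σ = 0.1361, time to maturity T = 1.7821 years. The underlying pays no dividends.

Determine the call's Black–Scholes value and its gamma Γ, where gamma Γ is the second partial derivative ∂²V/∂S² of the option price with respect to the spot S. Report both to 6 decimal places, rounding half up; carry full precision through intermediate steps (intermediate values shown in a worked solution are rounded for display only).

price = 13.452356
Γ = 0.010448

σ√T = 0.1361·√1.7821 = 0.181687
d₁ = (ln(S/K) + (r+σ²/2)T) / (σ√T) = (ln(210.14/216.6) + (0.0065+0.1361²/2)·1.7821) / 0.181687 = (-0.030278 + 0.028089) / 0.181687 = -0.012052
d₂ = d₁ − σ√T = -0.012052 − 0.181687 = -0.193739
e^{−rT} = e^{−0.0065·1.7821} = 0.988483
N(d₁) = 0.495192,  N(d₂) = 0.423190
Call price V = S·N(d₁) − K·e^{−rT}·N(d₂) = 104.059702 − 90.607346 = 13.452356
φ(d₁) = (1/√(2π))·e^{−d₁²/2} = 0.398913
Γ = φ(d₁) / (S·σ·√T) = 0.010448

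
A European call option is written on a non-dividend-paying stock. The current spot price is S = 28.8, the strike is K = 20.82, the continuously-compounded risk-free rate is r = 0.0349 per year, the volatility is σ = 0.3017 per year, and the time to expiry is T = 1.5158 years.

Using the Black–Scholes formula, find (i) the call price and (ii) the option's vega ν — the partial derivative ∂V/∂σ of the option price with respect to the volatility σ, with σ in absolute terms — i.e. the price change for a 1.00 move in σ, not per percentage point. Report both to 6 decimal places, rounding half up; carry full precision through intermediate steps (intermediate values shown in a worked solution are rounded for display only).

price = 9.760863
ν = 6.871800

σ√T = 0.3017·√1.5158 = 0.371446
d₁ = (ln(S/K) + (r+σ²/2)T) / (σ√T) = (ln(28.8/20.82) + (0.0349+0.3017²/2)·1.5158) / 0.371446 = (0.324461 + 0.121888) / 0.371446 = 1.201651
d₂ = d₁ − σ√T = 1.201651 − 0.371446 = 0.830204
e^{−rT} = e^{−0.0349·1.5158} = 0.948474
N(d₁) = 0.885251,  N(d₂) = 0.796788
Call price V = S·N(d₁) − K·e^{−rT}·N(d₂) = 25.495217 − 15.734354 = 9.760863
φ(d₁) = (1/√(2π))·e^{−d₁²/2} = 0.193801
ν = S·φ(d₁)·√T = 6.871800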